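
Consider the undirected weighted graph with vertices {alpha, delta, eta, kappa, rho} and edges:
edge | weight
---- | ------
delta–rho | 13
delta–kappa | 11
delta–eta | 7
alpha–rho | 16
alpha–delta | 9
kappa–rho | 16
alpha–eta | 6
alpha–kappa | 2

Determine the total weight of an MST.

28

Sort edges by weight, then run Kruskal:
alpha–kappa (2): add. Components now {rho} {eta} {alpha,kappa} {delta}
alpha–eta (6): add. Components now {rho} {alpha,eta,kappa} {delta}
delta–eta (7): add. Components now {rho} {alpha,delta,eta,kappa}
alpha–delta (9): skip — alpha and delta already connected.
delta–kappa (11): skip — delta and kappa already connected.
delta–rho (13): add. Components now {alpha,delta,eta,kappa,rho}
MST edges: alpha–kappa, alpha–eta, delta–eta, delta–rho; total weight 2+6+7+13 = 28.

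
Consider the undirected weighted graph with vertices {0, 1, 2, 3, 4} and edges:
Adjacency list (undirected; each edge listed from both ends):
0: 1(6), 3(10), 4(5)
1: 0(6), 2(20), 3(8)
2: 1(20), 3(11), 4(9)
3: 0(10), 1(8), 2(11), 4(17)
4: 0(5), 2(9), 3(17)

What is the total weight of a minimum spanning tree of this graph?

28

Grow the tree from 3 using Prim:
Step 1: cheapest edge leaving the tree is 1–3 (8); add 1.
Step 2: cheapest edge leaving the tree is 0–1 (6); add 0.
Step 3: cheapest edge leaving the tree is 0–4 (5); add 4.
Step 4: cheapest edge leaving the tree is 2–4 (9); add 2.
MST edges: 1–3, 0–1, 0–4, 2–4; total weight 8+6+5+9 = 28.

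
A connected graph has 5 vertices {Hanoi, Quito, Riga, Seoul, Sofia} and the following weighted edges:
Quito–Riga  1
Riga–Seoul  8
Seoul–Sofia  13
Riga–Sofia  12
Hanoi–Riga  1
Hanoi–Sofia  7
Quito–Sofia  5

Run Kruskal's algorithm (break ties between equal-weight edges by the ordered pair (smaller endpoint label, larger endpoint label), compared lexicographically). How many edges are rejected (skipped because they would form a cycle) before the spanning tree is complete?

1

Kruskal: consider edges lightest-first.
Hanoi–Riga (1): add. Components now {Hanoi,Riga} {Seoul} {Quito} {Sofia}
Quito–Riga (1): add. Components now {Hanoi,Quito,Riga} {Seoul} {Sofia}
Quito–Sofia (5): add. Components now {Hanoi,Quito,Riga,Sofia} {Seoul}
Hanoi–Sofia (7): skip — Sofia and Hanoi already connected.
Riga–Seoul (8): add. Components now {Hanoi,Quito,Riga,Seoul,Sofia}
Edges rejected before the tree was complete: 1.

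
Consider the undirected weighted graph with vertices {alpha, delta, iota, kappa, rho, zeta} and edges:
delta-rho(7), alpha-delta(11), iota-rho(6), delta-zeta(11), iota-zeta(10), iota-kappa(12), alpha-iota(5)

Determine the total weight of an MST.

Grow the tree from rho using Prim:
Step 1: frontier [iota-rho 6, delta-rho 7] → take iota-rho (6); add iota.
Step 2: frontier [alpha-iota 5, iota-zeta 10, iota-kappa 12, delta-rho 7] → take alpha-iota (5); add alpha.
Step 3: frontier [alpha-delta 11, iota-zeta 10, iota-kappa 12, delta-rho 7] → take delta-rho (7); add delta.
Step 4: frontier [delta-zeta 11, iota-zeta 10, iota-kappa 12] → take iota-zeta (10); add zeta.
Step 5: frontier [iota-kappa 12] → take iota-kappa (12); add kappa.
MST edges: iota-rho, alpha-iota, delta-rho, iota-zeta, iota-kappa; total weight 6+5+7+10+12 = 40.

40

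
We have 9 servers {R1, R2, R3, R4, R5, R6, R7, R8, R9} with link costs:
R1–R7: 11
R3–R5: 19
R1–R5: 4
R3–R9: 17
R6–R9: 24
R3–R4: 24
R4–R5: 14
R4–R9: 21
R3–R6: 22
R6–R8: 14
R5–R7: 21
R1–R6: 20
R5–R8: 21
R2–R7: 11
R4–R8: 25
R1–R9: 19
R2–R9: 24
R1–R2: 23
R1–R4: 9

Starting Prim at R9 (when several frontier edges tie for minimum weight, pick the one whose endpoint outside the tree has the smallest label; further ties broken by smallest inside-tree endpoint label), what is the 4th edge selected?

R1-R4

Prim's algorithm from R9:
Step 1: cheapest edge leaving the tree is R3–R9 (17); add R3.
Step 2: cheapest edge leaving the tree is R1–R9 (19); add R1.
Step 3: cheapest edge leaving the tree is R1–R5 (4); add R5.
Step 4: cheapest edge leaving the tree is R1–R4 (9); add R4.
Step 5: cheapest edge leaving the tree is R1–R7 (11); add R7.
Step 6: cheapest edge leaving the tree is R2–R7 (11); add R2.
Step 7: cheapest edge leaving the tree is R1–R6 (20); add R6.
Step 8: cheapest edge leaving the tree is R6–R8 (14); add R8.
The 4th edge added is R1–R4.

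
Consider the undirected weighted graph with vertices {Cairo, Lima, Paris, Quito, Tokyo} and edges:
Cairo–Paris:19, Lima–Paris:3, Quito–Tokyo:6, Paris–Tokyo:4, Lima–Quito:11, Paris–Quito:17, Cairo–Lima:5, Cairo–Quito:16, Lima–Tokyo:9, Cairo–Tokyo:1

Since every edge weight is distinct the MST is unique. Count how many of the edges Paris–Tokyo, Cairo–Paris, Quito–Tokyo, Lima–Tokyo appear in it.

Kruskal: consider edges lightest-first.
Cairo–Tokyo (1): add. Components now {Cairo,Tokyo} {Lima} {Quito} {Paris}
Lima–Paris (3): add. Components now {Cairo,Tokyo} {Lima,Paris} {Quito}
Paris–Tokyo (4): add. Components now {Cairo,Lima,Paris,Tokyo} {Quito}
Cairo–Lima (5): skip — Cairo and Lima already connected.
Quito–Tokyo (6): add. Components now {Cairo,Lima,Paris,Quito,Tokyo}
MST edge set: {Cairo–Tokyo, Lima–Paris, Paris–Tokyo, Quito–Tokyo}.
Of the listed edges, {Paris–Tokyo, Quito–Tokyo} are in the MST → 2.

2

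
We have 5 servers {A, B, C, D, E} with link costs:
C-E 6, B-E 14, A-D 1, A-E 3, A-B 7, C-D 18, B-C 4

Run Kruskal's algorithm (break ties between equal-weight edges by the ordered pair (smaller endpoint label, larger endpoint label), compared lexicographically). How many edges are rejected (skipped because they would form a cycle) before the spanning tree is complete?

0

Sort edges by weight, then run Kruskal:
A-D (1): add. Components now {A,D} {B} {C} {E}
A-E (3): add. Components now {A,D,E} {B} {C}
B-C (4): add. Components now {A,D,E} {B,C}
C-E (6): add. Components now {A,B,C,D,E}
Edges rejected before the tree was complete: 0.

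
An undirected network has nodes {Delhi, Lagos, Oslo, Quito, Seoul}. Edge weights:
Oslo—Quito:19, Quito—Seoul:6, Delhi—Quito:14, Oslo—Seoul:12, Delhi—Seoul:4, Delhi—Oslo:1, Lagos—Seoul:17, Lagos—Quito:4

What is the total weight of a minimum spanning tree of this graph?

Prim's algorithm from Oslo:
Step 1: frontier [Delhi—Oslo 1, Oslo—Seoul 12, Oslo—Quito 19] → take Delhi—Oslo (1); add Delhi.
Step 2: frontier [Delhi—Seoul 4, Delhi—Quito 14, Oslo—Seoul 12, Oslo—Quito 19] → take Delhi—Seoul (4); add Seoul.
Step 3: frontier [Delhi—Quito 14, Oslo—Quito 19, Quito—Seoul 6, Lagos—Seoul 17] → take Quito—Seoul (6); add Quito.
Step 4: frontier [Lagos—Quito 4, Lagos—Seoul 17] → take Lagos—Quito (4); add Lagos.
MST edges: Delhi—Oslo, Delhi—Seoul, Quito—Seoul, Lagos—Quito; total weight 1+4+6+4 = 15.

15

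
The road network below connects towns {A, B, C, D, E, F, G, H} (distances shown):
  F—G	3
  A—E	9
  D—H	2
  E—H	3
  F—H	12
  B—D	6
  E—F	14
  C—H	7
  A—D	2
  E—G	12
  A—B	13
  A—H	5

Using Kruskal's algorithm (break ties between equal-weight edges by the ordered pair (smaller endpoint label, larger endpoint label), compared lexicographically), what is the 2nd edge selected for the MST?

Sort edges by weight, then run Kruskal:
A—D (2): add — endpoints in different components.
D—H (2): add — endpoints in different components.
E—H (3): add — endpoints in different components.
F—G (3): add — endpoints in different components.
A—H (5): skip — A and H already connected.
B—D (6): add — endpoints in different components.
C—H (7): add — endpoints in different components.
A—E (9): skip — A and E already connected.
E—G (12): add — endpoints in different components.
The 2nd edge added is D—H.

D-H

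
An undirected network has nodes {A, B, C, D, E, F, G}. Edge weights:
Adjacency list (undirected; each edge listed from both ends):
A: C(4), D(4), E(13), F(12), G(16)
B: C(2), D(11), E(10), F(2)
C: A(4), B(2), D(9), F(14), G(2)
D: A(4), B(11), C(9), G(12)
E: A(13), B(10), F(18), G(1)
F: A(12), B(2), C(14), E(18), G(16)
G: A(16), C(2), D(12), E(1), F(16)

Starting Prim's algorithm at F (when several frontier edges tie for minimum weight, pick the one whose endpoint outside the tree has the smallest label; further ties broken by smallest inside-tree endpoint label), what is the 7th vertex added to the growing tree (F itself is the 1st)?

Prim's algorithm from F:
Step 1: cheapest edge leaving the tree is B F (2); add B.
Step 2: cheapest edge leaving the tree is B C (2); add C.
Step 3: cheapest edge leaving the tree is C G (2); add G.
Step 4: cheapest edge leaving the tree is E G (1); add E.
Step 5: cheapest edge leaving the tree is A C (4); add A.
Step 6: cheapest edge leaving the tree is A D (4); add D.
Vertex order: F, B, C, G, E, A, D. The 7th vertex is D.

D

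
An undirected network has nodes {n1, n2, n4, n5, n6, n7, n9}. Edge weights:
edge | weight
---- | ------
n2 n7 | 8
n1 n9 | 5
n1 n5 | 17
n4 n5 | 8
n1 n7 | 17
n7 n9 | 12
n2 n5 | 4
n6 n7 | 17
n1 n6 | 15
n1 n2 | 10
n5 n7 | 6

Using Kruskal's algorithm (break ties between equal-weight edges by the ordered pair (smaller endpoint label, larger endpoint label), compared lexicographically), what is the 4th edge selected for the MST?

n4-n5

Kruskal's algorithm — process edges by increasing weight (ties by edge label):
n2 n5 (4): add — endpoints in different components.
n1 n9 (5): add — endpoints in different components.
n5 n7 (6): add — endpoints in different components.
n2 n7 (8): skip — n7 and n2 already connected.
n4 n5 (8): add — endpoints in different components.
n1 n2 (10): add — endpoints in different components.
n7 n9 (12): skip — n9 and n7 already connected.
n1 n6 (15): add — endpoints in different components.
The 4th edge added is n4 n5.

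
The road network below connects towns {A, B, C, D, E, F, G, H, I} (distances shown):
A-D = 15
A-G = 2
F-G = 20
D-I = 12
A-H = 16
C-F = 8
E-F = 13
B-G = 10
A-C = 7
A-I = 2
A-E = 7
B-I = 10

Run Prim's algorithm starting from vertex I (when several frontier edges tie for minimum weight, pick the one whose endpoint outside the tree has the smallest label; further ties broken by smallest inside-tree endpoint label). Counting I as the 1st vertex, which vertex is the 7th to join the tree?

Grow the tree from I using Prim:
Step 1: frontier [A-I 2, B-I 10, D-I 12] → take A-I (2); add A.
Step 2: frontier [A-G 2, A-C 7, A-E 7, A-D 15, A-H 16, B-I 10, D-I 12] → take A-G (2); add G.
Step 3: frontier [A-C 7, A-E 7, A-D 15, A-H 16, B-G 10, F-G 20, B-I 10, D-I 12] → take A-C (7); add C.
Step 4: frontier [A-E 7, A-D 15, A-H 16, C-F 8, B-G 10, F-G 20, B-I 10, D-I 12] → take A-E (7); add E.
Step 5: frontier [A-D 15, A-H 16, C-F 8, E-F 13, B-G 10, F-G 20, B-I 10, D-I 12] → take C-F (8); add F.
Step 6: frontier [A-D 15, A-H 16, B-G 10, B-I 10, D-I 12] → take B-G (10); add B.
Step 7: frontier [A-D 15, A-H 16, D-I 12] → take D-I (12); add D.
Step 8: frontier [A-H 16] → take A-H (16); add H.
Vertex order: I, A, G, C, E, F, B, D, H. The 7th vertex is B.

B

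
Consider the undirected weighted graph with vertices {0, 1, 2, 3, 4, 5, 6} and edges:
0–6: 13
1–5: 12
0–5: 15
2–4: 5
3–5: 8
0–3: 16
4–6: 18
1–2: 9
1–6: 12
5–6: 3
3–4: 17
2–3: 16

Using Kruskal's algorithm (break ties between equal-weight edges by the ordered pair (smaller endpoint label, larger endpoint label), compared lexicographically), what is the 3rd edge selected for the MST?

Sort edges by weight, then run Kruskal:
5–6 (3): add — endpoints in different components.
2–4 (5): add — endpoints in different components.
3–5 (8): add — endpoints in different components.
1–2 (9): add — endpoints in different components.
1–5 (12): add — endpoints in different components.
1–6 (12): skip — 1 and 6 already connected.
0–6 (13): add — endpoints in different components.
The 3rd edge added is 3–5.

3-5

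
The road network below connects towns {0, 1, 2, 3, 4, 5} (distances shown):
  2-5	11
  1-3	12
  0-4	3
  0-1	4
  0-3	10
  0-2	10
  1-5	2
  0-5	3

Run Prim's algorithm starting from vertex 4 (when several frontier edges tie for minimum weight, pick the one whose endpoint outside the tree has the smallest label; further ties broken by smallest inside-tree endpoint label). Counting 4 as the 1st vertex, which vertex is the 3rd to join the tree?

5

Grow the tree from 4 using Prim:
Step 1: frontier [0-4 3] → take 0-4 (3); add 0.
Step 2: frontier [0-5 3, 0-1 4, 0-2 10, 0-3 10] → take 0-5 (3); add 5.
Step 3: frontier [0-1 4, 0-2 10, 0-3 10, 1-5 2, 2-5 11] → take 1-5 (2); add 1.
Step 4: frontier [0-2 10, 0-3 10, 1-3 12, 2-5 11] → take 0-2 (10); add 2.
Step 5: frontier [0-3 10, 1-3 12] → take 0-3 (10); add 3.
Vertex order: 4, 0, 5, 1, 2, 3. The 3rd vertex is 5.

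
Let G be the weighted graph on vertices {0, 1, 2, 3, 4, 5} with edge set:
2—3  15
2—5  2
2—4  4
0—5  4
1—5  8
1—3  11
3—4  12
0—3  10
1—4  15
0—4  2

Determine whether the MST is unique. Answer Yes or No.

No

Kruskal's algorithm — process edges by increasing weight (ties by edge label):
0—4 (2): add. Components now {0,4} {1} {2} {3} {5}
2—5 (2): add. Components now {0,4} {1} {2,5} {3}
0—5 (4): add. Components now {0,2,4,5} {1} {3}
2—4 (4): skip — 2 and 4 already connected.
1—5 (8): add. Components now {0,1,2,4,5} {3}
0—3 (10): add. Components now {0,1,2,3,4,5}
Non-tree edge 2—4 has weight 4, equal to the heaviest edge on its tree cycle — swapping gives another MST of the same weight. Not unique.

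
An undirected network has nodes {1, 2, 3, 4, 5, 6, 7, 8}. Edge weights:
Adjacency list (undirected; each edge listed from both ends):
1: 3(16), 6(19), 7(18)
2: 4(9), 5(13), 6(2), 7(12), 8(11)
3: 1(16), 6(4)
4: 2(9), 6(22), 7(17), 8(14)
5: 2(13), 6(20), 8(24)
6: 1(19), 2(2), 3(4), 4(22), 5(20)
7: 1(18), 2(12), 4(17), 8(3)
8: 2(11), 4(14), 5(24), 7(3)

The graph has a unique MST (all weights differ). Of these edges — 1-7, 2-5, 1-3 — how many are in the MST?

Sort edges by weight, then run Kruskal:
2-6 (2): add — endpoints in different components.
7-8 (3): add — endpoints in different components.
3-6 (4): add — endpoints in different components.
2-4 (9): add — endpoints in different components.
2-8 (11): add — endpoints in different components.
2-7 (12): skip — 2 and 7 already connected.
2-5 (13): add — endpoints in different components.
4-8 (14): skip — 4 and 8 already connected.
1-3 (16): add — endpoints in different components.
MST edge set: {2-6, 7-8, 3-6, 2-4, 2-8, 2-5, 1-3}.
Of the listed edges, {2-5, 1-3} are in the MST → 2.

2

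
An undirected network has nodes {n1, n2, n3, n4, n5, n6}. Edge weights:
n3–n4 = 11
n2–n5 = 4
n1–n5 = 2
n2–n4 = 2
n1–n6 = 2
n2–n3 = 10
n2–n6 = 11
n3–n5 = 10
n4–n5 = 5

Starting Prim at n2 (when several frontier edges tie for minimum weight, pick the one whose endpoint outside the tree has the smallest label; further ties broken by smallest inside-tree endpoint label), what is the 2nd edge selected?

n2-n5

Grow the tree from n2 using Prim:
Step 1: cheapest edge leaving the tree is n2–n4 (2); add n4.
Step 2: cheapest edge leaving the tree is n2–n5 (4); add n5.
Step 3: cheapest edge leaving the tree is n1–n5 (2); add n1.
Step 4: cheapest edge leaving the tree is n1–n6 (2); add n6.
Step 5: cheapest edge leaving the tree is n2–n3 (10); add n3.
The 2nd edge added is n2–n5.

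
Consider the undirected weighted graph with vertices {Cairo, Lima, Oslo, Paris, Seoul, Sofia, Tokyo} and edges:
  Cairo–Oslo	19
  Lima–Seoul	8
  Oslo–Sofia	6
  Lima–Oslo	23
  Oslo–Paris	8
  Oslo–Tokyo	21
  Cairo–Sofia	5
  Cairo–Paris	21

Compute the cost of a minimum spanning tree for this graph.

Sort edges by weight, then run Kruskal:
Cairo–Sofia (5): add — endpoints in different components.
Oslo–Sofia (6): add — endpoints in different components.
Lima–Seoul (8): add — endpoints in different components.
Oslo–Paris (8): add — endpoints in different components.
Cairo–Oslo (19): skip — Cairo and Oslo already connected.
Cairo–Paris (21): skip — Paris and Cairo already connected.
Oslo–Tokyo (21): add — endpoints in different components.
Lima–Oslo (23): add — endpoints in different components.
MST edges: Cairo–Sofia, Oslo–Sofia, Lima–Seoul, Oslo–Paris, Oslo–Tokyo, Lima–Oslo; total weight 5+6+8+8+21+23 = 71.

71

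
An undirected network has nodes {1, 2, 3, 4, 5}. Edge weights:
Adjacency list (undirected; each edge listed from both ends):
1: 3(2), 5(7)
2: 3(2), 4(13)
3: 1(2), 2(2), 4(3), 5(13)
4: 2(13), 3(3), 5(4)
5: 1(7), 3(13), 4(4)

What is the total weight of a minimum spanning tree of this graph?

Prim's algorithm from 3:
Step 1: cheapest edge leaving the tree is 1-3 (2); add 1.
Step 2: cheapest edge leaving the tree is 2-3 (2); add 2.
Step 3: cheapest edge leaving the tree is 3-4 (3); add 4.
Step 4: cheapest edge leaving the tree is 4-5 (4); add 5.
MST edges: 1-3, 2-3, 3-4, 4-5; total weight 2+2+3+4 = 11.

11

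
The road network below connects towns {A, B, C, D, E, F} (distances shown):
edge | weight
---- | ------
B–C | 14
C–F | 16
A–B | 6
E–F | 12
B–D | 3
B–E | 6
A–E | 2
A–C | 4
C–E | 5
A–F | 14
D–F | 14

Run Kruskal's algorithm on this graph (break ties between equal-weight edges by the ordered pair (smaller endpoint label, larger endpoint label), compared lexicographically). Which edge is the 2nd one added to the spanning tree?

Kruskal's algorithm — process edges by increasing weight (ties by edge label):
A–E (2): add — endpoints in different components.
B–D (3): add — endpoints in different components.
A–C (4): add — endpoints in different components.
C–E (5): skip — C and E already connected.
A–B (6): add — endpoints in different components.
B–E (6): skip — B and E already connected.
E–F (12): add — endpoints in different components.
The 2nd edge added is B–D.

B-D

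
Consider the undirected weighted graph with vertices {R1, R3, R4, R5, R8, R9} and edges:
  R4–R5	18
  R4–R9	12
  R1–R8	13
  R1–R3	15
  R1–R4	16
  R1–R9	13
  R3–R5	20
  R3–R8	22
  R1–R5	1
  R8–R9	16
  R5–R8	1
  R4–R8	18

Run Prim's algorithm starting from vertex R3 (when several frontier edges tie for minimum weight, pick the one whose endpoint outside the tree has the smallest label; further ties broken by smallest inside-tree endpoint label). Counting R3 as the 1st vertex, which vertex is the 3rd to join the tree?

Grow the tree from R3 using Prim:
Step 1: cheapest edge leaving the tree is R1–R3 (15); add R1.
Step 2: cheapest edge leaving the tree is R1–R5 (1); add R5.
Step 3: cheapest edge leaving the tree is R5–R8 (1); add R8.
Step 4: cheapest edge leaving the tree is R1–R9 (13); add R9.
Step 5: cheapest edge leaving the tree is R4–R9 (12); add R4.
Vertex order: R3, R1, R5, R8, R9, R4. The 3rd vertex is R5.

R5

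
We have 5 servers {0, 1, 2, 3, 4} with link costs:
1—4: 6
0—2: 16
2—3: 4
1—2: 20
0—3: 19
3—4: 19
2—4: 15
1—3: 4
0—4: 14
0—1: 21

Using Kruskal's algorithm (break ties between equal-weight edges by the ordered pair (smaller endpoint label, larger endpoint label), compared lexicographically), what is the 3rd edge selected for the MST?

Kruskal's algorithm — process edges by increasing weight (ties by edge label):
1—3 (4): add. Components now {0} {1,3} {2} {4}
2—3 (4): add. Components now {0} {1,2,3} {4}
1—4 (6): add. Components now {0} {1,2,3,4}
0—4 (14): add. Components now {0,1,2,3,4}
The 3rd edge added is 1—4.

1-4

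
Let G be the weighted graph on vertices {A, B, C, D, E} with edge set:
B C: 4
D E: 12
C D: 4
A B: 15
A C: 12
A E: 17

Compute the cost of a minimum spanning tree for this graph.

32

Prim's algorithm from B:
Step 1: frontier [B C 4, A B 15] → take B C (4); add C.
Step 2: frontier [A B 15, C D 4, A C 12] → take C D (4); add D.
Step 3: frontier [A B 15, A C 12, D E 12] → take A C (12); add A.
Step 4: frontier [A E 17, D E 12] → take D E (12); add E.
MST edges: B C, C D, A C, D E; total weight 4+4+12+12 = 32.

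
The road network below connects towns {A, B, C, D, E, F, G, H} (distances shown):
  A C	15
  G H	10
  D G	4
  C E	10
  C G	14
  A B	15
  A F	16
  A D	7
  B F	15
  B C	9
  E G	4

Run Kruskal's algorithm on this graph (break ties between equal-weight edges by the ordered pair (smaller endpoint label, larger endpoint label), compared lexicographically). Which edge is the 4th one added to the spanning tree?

Sort edges by weight, then run Kruskal:
D G (4): add — endpoints in different components.
E G (4): add — endpoints in different components.
A D (7): add — endpoints in different components.
B C (9): add — endpoints in different components.
C E (10): add — endpoints in different components.
G H (10): add — endpoints in different components.
C G (14): skip — C and G already connected.
A B (15): skip — A and B already connected.
A C (15): skip — A and C already connected.
B F (15): add — endpoints in different components.
The 4th edge added is B C.

B-C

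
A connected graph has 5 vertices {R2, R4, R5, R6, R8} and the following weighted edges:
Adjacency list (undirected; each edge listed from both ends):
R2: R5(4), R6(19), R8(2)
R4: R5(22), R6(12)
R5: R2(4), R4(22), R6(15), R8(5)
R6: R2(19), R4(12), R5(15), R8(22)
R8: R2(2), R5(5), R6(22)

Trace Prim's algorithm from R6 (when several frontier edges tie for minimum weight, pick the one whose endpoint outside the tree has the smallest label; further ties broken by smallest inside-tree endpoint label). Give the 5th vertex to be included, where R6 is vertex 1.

Prim, starting at R6.
Step 1: cheapest edge leaving the tree is R4 R6 (12); add R4.
Step 2: cheapest edge leaving the tree is R5 R6 (15); add R5.
Step 3: cheapest edge leaving the tree is R2 R5 (4); add R2.
Step 4: cheapest edge leaving the tree is R2 R8 (2); add R8.
Vertex order: R6, R4, R5, R2, R8. The 5th vertex is R8.

R8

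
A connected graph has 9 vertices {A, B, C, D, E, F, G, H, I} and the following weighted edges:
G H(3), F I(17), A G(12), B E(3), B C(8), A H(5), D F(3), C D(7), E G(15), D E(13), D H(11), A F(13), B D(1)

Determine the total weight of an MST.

50

Kruskal's algorithm — process edges by increasing weight (ties by edge label):
B D (1): add — endpoints in different components.
B E (3): add — endpoints in different components.
D F (3): add — endpoints in different components.
G H (3): add — endpoints in different components.
A H (5): add — endpoints in different components.
C D (7): add — endpoints in different components.
B C (8): skip — B and C already connected.
D H (11): add — endpoints in different components.
A G (12): skip — A and G already connected.
A F (13): skip — A and F already connected.
D E (13): skip — D and E already connected.
E G (15): skip — E and G already connected.
F I (17): add — endpoints in different components.
MST edges: B D, B E, D F, G H, A H, C D, D H, F I; total weight 1+3+3+3+5+7+11+17 = 50.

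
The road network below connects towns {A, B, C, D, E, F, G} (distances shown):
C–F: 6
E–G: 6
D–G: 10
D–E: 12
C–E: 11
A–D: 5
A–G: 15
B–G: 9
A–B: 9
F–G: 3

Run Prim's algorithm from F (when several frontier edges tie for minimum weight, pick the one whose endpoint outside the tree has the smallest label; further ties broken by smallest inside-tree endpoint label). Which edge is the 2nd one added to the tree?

C-F

Prim, starting at F.
Step 1: cheapest edge leaving the tree is F–G (3); add G.
Step 2: cheapest edge leaving the tree is C–F (6); add C.
Step 3: cheapest edge leaving the tree is E–G (6); add E.
Step 4: cheapest edge leaving the tree is B–G (9); add B.
Step 5: cheapest edge leaving the tree is A–B (9); add A.
Step 6: cheapest edge leaving the tree is A–D (5); add D.
The 2nd edge added is C–F.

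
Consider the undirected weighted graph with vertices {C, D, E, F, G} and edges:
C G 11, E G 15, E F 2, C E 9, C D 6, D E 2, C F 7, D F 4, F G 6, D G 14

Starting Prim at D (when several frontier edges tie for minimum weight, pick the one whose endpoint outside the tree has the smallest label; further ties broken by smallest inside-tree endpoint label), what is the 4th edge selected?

F-G

Prim, starting at D.
Step 1: cheapest edge leaving the tree is D E (2); add E.
Step 2: cheapest edge leaving the tree is E F (2); add F.
Step 3: cheapest edge leaving the tree is C D (6); add C.
Step 4: cheapest edge leaving the tree is F G (6); add G.
The 4th edge added is F G.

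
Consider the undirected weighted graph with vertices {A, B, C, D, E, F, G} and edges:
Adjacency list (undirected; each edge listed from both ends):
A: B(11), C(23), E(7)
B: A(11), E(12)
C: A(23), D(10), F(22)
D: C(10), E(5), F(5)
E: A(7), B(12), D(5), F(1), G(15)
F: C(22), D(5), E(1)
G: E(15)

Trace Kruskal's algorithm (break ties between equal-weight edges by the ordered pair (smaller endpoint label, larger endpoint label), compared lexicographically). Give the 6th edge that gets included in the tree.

E-G

Kruskal: consider edges lightest-first.
E–F (1): add — endpoints in different components.
D–E (5): add — endpoints in different components.
D–F (5): skip — D and F already connected.
A–E (7): add — endpoints in different components.
C–D (10): add — endpoints in different components.
A–B (11): add — endpoints in different components.
B–E (12): skip — B and E already connected.
E–G (15): add — endpoints in different components.
The 6th edge added is E–G.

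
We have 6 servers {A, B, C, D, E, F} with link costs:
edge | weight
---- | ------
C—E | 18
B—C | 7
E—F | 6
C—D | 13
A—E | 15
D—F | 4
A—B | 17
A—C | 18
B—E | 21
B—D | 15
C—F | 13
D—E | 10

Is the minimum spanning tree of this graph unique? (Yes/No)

Kruskal's algorithm — process edges by increasing weight (ties by edge label):
D—F (4): add — endpoints in different components.
E—F (6): add — endpoints in different components.
B—C (7): add — endpoints in different components.
D—E (10): skip — D and E already connected.
C—D (13): add — endpoints in different components.
C—F (13): skip — C and F already connected.
A—E (15): add — endpoints in different components.
Non-tree edge C—F has weight 13, equal to the heaviest edge on its tree cycle — swapping gives another MST of the same weight. Not unique.

No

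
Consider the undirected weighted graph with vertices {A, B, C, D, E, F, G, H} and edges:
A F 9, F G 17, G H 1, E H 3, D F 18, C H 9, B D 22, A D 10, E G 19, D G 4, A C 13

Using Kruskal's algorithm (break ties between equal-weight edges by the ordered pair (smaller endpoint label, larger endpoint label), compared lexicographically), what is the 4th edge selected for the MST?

A-F

Kruskal: consider edges lightest-first.
G H (1): add — endpoints in different components.
E H (3): add — endpoints in different components.
D G (4): add — endpoints in different components.
A F (9): add — endpoints in different components.
C H (9): add — endpoints in different components.
A D (10): add — endpoints in different components.
A C (13): skip — A and C already connected.
F G (17): skip — F and G already connected.
D F (18): skip — D and F already connected.
E G (19): skip — E and G already connected.
B D (22): add — endpoints in different components.
The 4th edge added is A F.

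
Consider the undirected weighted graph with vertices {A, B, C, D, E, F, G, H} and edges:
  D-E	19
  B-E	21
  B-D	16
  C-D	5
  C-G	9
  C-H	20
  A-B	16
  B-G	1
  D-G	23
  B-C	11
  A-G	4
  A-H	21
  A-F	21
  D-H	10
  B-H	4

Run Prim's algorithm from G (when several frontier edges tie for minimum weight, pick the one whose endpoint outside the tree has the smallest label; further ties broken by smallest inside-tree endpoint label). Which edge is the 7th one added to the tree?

A-F

Prim, starting at G.
Step 1: cheapest edge leaving the tree is B-G (1); add B.
Step 2: cheapest edge leaving the tree is A-G (4); add A.
Step 3: cheapest edge leaving the tree is B-H (4); add H.
Step 4: cheapest edge leaving the tree is C-G (9); add C.
Step 5: cheapest edge leaving the tree is C-D (5); add D.
Step 6: cheapest edge leaving the tree is D-E (19); add E.
Step 7: cheapest edge leaving the tree is A-F (21); add F.
The 7th edge added is A-F.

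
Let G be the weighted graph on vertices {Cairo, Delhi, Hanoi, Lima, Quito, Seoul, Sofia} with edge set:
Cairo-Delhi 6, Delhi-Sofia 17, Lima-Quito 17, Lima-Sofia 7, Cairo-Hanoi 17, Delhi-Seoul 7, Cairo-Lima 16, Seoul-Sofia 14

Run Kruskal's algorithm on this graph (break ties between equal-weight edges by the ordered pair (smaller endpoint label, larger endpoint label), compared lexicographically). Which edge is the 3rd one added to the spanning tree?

Kruskal's algorithm — process edges by increasing weight (ties by edge label):
Cairo-Delhi (6): add. Components now {Cairo,Delhi} {Sofia} {Seoul} {Lima} {Quito} {Hanoi}
Delhi-Seoul (7): add. Components now {Cairo,Delhi,Seoul} {Sofia} {Lima} {Quito} {Hanoi}
Lima-Sofia (7): add. Components now {Cairo,Delhi,Seoul} {Lima,Sofia} {Quito} {Hanoi}
Seoul-Sofia (14): add. Components now {Cairo,Delhi,Lima,Seoul,Sofia} {Quito} {Hanoi}
Cairo-Lima (16): skip — Lima and Cairo already connected.
Cairo-Hanoi (17): add. Components now {Cairo,Delhi,Hanoi,Lima,Seoul,Sofia} {Quito}
Delhi-Sofia (17): skip — Delhi and Sofia already connected.
Lima-Quito (17): add. Components now {Cairo,Delhi,Hanoi,Lima,Quito,Seoul,Sofia}
The 3rd edge added is Lima-Sofia.

Lima-Sofia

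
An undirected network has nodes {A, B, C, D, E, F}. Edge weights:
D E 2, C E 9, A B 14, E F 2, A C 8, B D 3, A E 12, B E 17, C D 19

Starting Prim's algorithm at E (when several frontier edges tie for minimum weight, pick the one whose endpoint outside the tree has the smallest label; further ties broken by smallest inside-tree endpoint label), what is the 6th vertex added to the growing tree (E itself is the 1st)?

Prim, starting at E.
Step 1: cheapest edge leaving the tree is D E (2); add D.
Step 2: cheapest edge leaving the tree is E F (2); add F.
Step 3: cheapest edge leaving the tree is B D (3); add B.
Step 4: cheapest edge leaving the tree is C E (9); add C.
Step 5: cheapest edge leaving the tree is A C (8); add A.
Vertex order: E, D, F, B, C, A. The 6th vertex is A.

A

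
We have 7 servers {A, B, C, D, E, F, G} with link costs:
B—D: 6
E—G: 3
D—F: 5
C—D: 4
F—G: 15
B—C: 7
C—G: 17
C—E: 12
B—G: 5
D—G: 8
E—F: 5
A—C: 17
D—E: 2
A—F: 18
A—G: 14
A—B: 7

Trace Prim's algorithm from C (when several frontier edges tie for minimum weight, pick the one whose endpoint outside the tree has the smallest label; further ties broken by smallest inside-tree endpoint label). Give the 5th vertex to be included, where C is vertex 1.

Grow the tree from C using Prim:
Step 1: cheapest edge leaving the tree is C—D (4); add D.
Step 2: cheapest edge leaving the tree is D—E (2); add E.
Step 3: cheapest edge leaving the tree is E—G (3); add G.
Step 4: cheapest edge leaving the tree is B—G (5); add B.
Step 5: cheapest edge leaving the tree is D—F (5); add F.
Step 6: cheapest edge leaving the tree is A—B (7); add A.
Vertex order: C, D, E, G, B, F, A. The 5th vertex is B.

B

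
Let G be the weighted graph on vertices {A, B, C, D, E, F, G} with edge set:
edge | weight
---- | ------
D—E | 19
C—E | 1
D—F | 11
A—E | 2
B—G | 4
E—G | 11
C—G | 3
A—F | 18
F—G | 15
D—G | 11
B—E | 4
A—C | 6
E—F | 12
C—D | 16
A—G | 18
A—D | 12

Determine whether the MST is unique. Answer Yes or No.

Kruskal: consider edges lightest-first.
C—E (1): add. Components now {A} {B} {C,E} {D} {F} {G}
A—E (2): add. Components now {A,C,E} {B} {D} {F} {G}
C—G (3): add. Components now {A,C,E,G} {B} {D} {F}
B—E (4): add. Components now {A,B,C,E,G} {D} {F}
B—G (4): skip — B and G already connected.
A—C (6): skip — A and C already connected.
D—F (11): add. Components now {A,B,C,E,G} {D,F}
D—G (11): add. Components now {A,B,C,D,E,F,G}
Non-tree edge B—G has weight 4, equal to the heaviest edge on its tree cycle — swapping gives another MST of the same weight. Not unique.

No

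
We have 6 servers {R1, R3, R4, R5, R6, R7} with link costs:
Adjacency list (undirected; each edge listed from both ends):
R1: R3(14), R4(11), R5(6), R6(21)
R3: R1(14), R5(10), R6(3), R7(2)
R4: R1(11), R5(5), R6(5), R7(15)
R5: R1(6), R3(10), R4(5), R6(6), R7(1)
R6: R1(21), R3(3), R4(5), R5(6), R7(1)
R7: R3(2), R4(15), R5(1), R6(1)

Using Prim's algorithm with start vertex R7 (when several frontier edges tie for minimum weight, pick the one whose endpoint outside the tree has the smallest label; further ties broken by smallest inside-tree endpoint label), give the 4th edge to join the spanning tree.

R4-R5

Prim's algorithm from R7:
Step 1: cheapest edge leaving the tree is R5—R7 (1); add R5.
Step 2: cheapest edge leaving the tree is R6—R7 (1); add R6.
Step 3: cheapest edge leaving the tree is R3—R7 (2); add R3.
Step 4: cheapest edge leaving the tree is R4—R5 (5); add R4.
Step 5: cheapest edge leaving the tree is R1—R5 (6); add R1.
The 4th edge added is R4—R5.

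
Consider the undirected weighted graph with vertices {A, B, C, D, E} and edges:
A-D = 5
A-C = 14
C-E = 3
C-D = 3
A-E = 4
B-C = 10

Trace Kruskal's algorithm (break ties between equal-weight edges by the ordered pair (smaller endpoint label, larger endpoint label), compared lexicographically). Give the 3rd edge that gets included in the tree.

Kruskal's algorithm — process edges by increasing weight (ties by edge label):
C-D (3): add. Components now {A} {B} {C,D} {E}
C-E (3): add. Components now {A} {B} {C,D,E}
A-E (4): add. Components now {A,C,D,E} {B}
A-D (5): skip — A and D already connected.
B-C (10): add. Components now {A,B,C,D,E}
The 3rd edge added is A-E.

A-E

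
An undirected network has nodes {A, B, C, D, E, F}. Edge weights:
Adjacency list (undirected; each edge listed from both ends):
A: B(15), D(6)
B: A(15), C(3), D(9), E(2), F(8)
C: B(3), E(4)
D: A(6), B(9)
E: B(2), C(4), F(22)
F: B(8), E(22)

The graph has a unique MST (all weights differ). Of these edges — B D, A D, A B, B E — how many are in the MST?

3

Kruskal's algorithm — process edges by increasing weight (ties by edge label):
B E (2): add — endpoints in different components.
B C (3): add — endpoints in different components.
C E (4): skip — C and E already connected.
A D (6): add — endpoints in different components.
B F (8): add — endpoints in different components.
B D (9): add — endpoints in different components.
MST edge set: {B E, B C, A D, B F, B D}.
Of the listed edges, {B D, A D, B E} are in the MST → 3.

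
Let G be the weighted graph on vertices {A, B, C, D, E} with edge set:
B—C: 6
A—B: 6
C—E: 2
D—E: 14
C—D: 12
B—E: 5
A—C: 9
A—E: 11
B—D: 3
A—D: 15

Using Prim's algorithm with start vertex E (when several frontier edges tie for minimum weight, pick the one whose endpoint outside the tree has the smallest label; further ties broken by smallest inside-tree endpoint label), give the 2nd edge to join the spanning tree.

B-E

Grow the tree from E using Prim:
Step 1: cheapest edge leaving the tree is C—E (2); add C.
Step 2: cheapest edge leaving the tree is B—E (5); add B.
Step 3: cheapest edge leaving the tree is B—D (3); add D.
Step 4: cheapest edge leaving the tree is A—B (6); add A.
The 2nd edge added is B—E.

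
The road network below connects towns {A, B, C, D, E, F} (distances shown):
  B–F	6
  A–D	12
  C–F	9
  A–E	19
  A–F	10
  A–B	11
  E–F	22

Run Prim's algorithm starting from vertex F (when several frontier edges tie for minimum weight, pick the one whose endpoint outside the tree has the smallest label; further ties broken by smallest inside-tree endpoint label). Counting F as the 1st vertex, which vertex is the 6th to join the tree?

E

Prim, starting at F.
Step 1: frontier [B–F 6, C–F 9, A–F 10, E–F 22] → take B–F (6); add B.
Step 2: frontier [A–B 11, C–F 9, A–F 10, E–F 22] → take C–F (9); add C.
Step 3: frontier [A–B 11, A–F 10, E–F 22] → take A–F (10); add A.
Step 4: frontier [A–D 12, A–E 19, E–F 22] → take A–D (12); add D.
Step 5: frontier [A–E 19, E–F 22] → take A–E (19); add E.
Vertex order: F, B, C, A, D, E. The 6th vertex is E.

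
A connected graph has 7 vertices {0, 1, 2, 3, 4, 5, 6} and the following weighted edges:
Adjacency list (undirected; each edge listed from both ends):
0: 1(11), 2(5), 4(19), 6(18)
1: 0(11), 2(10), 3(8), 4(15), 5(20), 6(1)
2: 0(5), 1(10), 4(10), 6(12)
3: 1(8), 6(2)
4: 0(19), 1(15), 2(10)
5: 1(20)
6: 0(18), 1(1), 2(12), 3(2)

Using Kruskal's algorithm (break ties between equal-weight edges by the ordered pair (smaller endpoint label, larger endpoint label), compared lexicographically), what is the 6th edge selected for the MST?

1-5

Kruskal: consider edges lightest-first.
1–6 (1): add — endpoints in different components.
3–6 (2): add — endpoints in different components.
0–2 (5): add — endpoints in different components.
1–3 (8): skip — 1 and 3 already connected.
1–2 (10): add — endpoints in different components.
2–4 (10): add — endpoints in different components.
0–1 (11): skip — 0 and 1 already connected.
2–6 (12): skip — 2 and 6 already connected.
1–4 (15): skip — 1 and 4 already connected.
0–6 (18): skip — 0 and 6 already connected.
0–4 (19): skip — 0 and 4 already connected.
1–5 (20): add — endpoints in different components.
The 6th edge added is 1–5.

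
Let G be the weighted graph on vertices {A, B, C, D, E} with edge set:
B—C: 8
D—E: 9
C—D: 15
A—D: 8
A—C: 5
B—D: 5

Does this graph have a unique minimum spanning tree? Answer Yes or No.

Kruskal's algorithm — process edges by increasing weight (ties by edge label):
A—C (5): add — endpoints in different components.
B—D (5): add — endpoints in different components.
A—D (8): add — endpoints in different components.
B—C (8): skip — B and C already connected.
D—E (9): add — endpoints in different components.
Non-tree edge B—C has weight 8, equal to the heaviest edge on its tree cycle — swapping gives another MST of the same weight. Not unique.

No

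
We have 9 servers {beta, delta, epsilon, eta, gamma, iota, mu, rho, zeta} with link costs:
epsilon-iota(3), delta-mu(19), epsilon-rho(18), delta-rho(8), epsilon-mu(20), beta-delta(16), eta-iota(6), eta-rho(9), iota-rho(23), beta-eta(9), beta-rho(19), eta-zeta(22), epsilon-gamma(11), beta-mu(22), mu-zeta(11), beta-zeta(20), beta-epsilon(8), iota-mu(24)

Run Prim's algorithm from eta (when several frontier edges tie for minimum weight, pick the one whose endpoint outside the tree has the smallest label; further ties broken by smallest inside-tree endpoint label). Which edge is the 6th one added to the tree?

epsilon-gamma

Prim's algorithm from eta:
Step 1: cheapest edge leaving the tree is eta-iota (6); add iota.
Step 2: cheapest edge leaving the tree is epsilon-iota (3); add epsilon.
Step 3: cheapest edge leaving the tree is beta-epsilon (8); add beta.
Step 4: cheapest edge leaving the tree is eta-rho (9); add rho.
Step 5: cheapest edge leaving the tree is delta-rho (8); add delta.
Step 6: cheapest edge leaving the tree is epsilon-gamma (11); add gamma.
Step 7: cheapest edge leaving the tree is delta-mu (19); add mu.
Step 8: cheapest edge leaving the tree is mu-zeta (11); add zeta.
The 6th edge added is epsilon-gamma.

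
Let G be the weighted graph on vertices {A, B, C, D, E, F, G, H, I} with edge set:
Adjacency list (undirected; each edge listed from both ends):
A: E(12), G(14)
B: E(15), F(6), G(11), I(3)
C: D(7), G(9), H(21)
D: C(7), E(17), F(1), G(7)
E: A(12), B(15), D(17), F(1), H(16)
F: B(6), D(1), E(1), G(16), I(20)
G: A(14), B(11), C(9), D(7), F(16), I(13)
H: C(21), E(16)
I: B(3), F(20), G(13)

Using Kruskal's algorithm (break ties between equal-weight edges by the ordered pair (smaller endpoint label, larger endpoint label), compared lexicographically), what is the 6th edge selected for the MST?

D-G

Kruskal's algorithm — process edges by increasing weight (ties by edge label):
D–F (1): add — endpoints in different components.
E–F (1): add — endpoints in different components.
B–I (3): add — endpoints in different components.
B–F (6): add — endpoints in different components.
C–D (7): add — endpoints in different components.
D–G (7): add — endpoints in different components.
C–G (9): skip — C and G already connected.
B–G (11): skip — B and G already connected.
A–E (12): add — endpoints in different components.
G–I (13): skip — G and I already connected.
A–G (14): skip — A and G already connected.
B–E (15): skip — B and E already connected.
E–H (16): add — endpoints in different components.
The 6th edge added is D–G.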